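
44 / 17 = 2.59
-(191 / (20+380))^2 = -36481 / 160000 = -0.23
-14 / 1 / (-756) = 1 / 54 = 0.02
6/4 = 3/2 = 1.50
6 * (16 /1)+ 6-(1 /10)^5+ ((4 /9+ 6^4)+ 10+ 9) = 1275699991 /900000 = 1417.44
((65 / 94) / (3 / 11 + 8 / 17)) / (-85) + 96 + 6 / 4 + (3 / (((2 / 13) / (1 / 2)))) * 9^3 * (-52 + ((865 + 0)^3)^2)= 77803912779336519583878863 / 26132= 2977342445252430720338.24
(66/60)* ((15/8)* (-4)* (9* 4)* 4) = -1188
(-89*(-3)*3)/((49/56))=6408/7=915.43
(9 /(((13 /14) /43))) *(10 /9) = 6020 /13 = 463.08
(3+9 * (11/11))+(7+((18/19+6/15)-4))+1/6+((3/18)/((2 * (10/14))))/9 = 169567/10260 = 16.53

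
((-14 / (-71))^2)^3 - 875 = -112087740901339 / 128100283921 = -875.00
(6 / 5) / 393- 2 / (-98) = 753 / 32095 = 0.02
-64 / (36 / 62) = -992 / 9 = -110.22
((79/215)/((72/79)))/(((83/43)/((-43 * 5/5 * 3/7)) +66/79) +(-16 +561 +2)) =21200677/28802725680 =0.00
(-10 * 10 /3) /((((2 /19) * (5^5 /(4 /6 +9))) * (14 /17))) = -9367 /7875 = -1.19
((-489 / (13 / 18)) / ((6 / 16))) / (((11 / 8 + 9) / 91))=-1314432 / 83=-15836.53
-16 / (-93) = 16 / 93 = 0.17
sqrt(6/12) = sqrt(2)/2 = 0.71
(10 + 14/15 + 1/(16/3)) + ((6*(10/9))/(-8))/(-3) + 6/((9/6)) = 11087/720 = 15.40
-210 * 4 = -840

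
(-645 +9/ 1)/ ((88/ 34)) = -2703/ 11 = -245.73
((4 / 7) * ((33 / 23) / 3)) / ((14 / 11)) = 242 / 1127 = 0.21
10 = 10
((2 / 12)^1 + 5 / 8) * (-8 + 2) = -19 / 4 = -4.75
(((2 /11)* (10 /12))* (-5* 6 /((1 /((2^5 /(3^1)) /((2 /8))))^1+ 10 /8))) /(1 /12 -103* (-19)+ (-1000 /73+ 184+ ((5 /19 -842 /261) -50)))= -9267379200 /5385850803773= -0.00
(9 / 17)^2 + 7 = 2104 / 289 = 7.28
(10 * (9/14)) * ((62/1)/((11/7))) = 2790/11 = 253.64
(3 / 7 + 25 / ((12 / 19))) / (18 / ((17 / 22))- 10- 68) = -57137 / 78120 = -0.73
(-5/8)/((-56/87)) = 435/448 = 0.97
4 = 4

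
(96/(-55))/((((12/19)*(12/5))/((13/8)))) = -247/132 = -1.87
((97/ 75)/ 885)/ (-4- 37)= -97/ 2721375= -0.00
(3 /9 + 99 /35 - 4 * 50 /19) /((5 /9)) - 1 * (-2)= -37426 /3325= -11.26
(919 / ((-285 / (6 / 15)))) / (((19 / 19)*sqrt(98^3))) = -919*sqrt(2) / 977550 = -0.00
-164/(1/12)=-1968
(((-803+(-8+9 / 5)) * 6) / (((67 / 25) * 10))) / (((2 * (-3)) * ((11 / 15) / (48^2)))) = 69914880 / 737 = 94864.15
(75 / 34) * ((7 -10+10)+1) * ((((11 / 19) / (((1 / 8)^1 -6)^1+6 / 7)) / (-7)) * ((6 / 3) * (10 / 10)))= 0.58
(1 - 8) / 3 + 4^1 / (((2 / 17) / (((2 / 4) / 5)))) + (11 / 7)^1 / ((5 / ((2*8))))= 128 / 21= 6.10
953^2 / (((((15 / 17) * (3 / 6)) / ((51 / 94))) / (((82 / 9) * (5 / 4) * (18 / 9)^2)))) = 21522736882 / 423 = 50881174.66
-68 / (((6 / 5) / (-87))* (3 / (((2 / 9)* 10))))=98600 / 27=3651.85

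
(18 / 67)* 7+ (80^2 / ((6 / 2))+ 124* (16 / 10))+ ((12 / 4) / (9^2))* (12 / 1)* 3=2346622 / 1005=2334.95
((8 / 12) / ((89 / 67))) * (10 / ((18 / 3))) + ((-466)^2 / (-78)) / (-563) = 33894056 / 5862519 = 5.78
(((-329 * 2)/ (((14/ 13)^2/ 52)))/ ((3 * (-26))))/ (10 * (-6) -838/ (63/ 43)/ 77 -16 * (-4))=-1834833/ 16630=-110.33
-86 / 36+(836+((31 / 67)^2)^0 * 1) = 15023 / 18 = 834.61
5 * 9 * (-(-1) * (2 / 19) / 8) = 45 / 76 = 0.59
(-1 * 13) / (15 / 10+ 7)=-26 / 17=-1.53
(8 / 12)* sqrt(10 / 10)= 2 / 3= 0.67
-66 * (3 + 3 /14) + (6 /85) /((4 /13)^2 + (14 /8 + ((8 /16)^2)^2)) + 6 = -206.11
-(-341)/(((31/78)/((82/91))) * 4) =193.29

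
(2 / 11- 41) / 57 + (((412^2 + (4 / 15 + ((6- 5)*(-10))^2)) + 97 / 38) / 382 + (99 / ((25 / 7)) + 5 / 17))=96077379413 / 203586900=471.92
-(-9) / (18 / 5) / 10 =1 / 4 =0.25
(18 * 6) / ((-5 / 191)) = -20628 / 5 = -4125.60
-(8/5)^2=-64/25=-2.56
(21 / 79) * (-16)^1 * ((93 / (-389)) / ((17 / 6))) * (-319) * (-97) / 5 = 5801441184 / 2612135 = 2220.96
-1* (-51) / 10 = 5.10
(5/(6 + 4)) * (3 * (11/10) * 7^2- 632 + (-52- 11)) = -5333/20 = -266.65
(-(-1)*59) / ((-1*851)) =-59 / 851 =-0.07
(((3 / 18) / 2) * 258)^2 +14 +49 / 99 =476.74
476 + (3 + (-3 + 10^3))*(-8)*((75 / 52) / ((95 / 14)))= -302428 / 247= -1224.40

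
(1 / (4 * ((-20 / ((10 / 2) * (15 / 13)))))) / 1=-15 / 208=-0.07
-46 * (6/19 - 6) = 4968/19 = 261.47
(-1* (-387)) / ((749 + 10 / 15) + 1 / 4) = 4644 / 8999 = 0.52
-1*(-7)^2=-49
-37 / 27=-1.37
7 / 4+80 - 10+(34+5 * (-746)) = -14497 / 4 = -3624.25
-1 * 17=-17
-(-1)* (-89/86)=-89/86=-1.03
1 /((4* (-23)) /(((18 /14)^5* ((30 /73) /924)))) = -295245 /17382875048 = -0.00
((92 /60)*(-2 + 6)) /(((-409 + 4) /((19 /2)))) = -0.14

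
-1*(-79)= 79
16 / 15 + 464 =6976 / 15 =465.07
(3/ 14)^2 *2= 9/ 98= 0.09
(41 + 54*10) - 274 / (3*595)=1036811 / 1785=580.85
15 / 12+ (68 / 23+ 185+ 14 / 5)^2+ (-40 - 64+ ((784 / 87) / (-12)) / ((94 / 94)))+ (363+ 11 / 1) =506140928861 / 13806900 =36658.55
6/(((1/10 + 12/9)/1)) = 180/43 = 4.19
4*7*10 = 280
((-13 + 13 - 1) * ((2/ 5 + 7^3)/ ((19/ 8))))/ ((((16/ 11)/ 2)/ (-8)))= 151096/ 95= 1590.48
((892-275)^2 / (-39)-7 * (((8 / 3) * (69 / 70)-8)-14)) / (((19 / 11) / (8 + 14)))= -454234726 / 3705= -122600.47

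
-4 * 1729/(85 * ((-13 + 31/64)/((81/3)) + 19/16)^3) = -48950673408/228277615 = -214.43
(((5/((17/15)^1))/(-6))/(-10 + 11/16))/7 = 200/17731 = 0.01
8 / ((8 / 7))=7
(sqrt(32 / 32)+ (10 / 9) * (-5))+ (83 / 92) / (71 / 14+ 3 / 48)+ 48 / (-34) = -11718853 / 2023425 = -5.79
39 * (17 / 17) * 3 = 117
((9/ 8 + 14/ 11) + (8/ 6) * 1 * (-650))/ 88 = -9.82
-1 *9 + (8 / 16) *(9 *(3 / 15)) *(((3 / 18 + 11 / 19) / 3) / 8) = -5455 / 608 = -8.97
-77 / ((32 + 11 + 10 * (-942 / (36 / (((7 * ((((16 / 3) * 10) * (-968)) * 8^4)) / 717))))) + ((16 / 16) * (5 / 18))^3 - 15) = -107326296 / 752968413739219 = -0.00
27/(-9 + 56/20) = -135/31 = -4.35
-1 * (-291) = 291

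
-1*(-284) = 284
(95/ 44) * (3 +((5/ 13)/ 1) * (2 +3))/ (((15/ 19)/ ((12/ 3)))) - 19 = 14953/ 429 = 34.86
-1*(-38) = 38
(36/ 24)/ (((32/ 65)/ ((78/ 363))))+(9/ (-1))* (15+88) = -3586809/ 3872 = -926.35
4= 4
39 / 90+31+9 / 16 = 7679 / 240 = 32.00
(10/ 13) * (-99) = -990/ 13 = -76.15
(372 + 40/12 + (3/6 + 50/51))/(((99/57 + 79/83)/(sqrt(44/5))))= 415.75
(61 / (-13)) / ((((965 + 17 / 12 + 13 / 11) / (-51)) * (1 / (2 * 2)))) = 1642608 / 1660399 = 0.99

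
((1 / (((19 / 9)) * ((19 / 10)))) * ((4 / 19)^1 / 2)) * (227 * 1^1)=40860 / 6859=5.96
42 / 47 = 0.89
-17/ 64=-0.27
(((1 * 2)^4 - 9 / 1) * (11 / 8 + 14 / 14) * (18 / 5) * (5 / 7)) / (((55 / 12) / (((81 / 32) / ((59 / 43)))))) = 1786779 / 103840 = 17.21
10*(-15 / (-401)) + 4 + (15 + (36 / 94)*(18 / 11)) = 4146497 / 207317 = 20.00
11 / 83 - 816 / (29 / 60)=-1688.14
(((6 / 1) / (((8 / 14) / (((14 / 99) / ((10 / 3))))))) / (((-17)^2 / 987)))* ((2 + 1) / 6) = 48363 / 63580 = 0.76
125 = 125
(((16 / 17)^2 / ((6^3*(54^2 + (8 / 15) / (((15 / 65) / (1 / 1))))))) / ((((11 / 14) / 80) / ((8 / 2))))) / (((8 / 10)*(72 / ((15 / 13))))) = 140000 / 12211260633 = 0.00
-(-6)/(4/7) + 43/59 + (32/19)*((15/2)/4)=14.39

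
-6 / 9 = -0.67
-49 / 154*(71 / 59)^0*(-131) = 917 / 22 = 41.68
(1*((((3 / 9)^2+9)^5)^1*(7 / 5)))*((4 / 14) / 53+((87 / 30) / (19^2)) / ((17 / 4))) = 307298841231616 / 480158419725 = 639.99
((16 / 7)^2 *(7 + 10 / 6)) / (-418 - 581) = -6656 / 146853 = -0.05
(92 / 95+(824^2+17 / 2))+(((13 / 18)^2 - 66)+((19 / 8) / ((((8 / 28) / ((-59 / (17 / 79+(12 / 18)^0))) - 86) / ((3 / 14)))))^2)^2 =1730569325951483733251030135584281881971247 / 2532764531324644321794992230414417920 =683272.88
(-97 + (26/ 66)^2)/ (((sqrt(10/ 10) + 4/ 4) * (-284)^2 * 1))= -13183/ 21958596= -0.00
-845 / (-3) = 845 / 3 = 281.67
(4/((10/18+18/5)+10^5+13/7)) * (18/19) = 11340/299267993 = 0.00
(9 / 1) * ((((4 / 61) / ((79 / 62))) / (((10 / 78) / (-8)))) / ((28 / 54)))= -9401184 / 168665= -55.74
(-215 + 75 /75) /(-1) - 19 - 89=106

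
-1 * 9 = -9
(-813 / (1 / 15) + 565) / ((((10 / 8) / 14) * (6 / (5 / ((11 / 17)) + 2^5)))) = -28460936 / 33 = -862452.61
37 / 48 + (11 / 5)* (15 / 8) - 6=-53 / 48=-1.10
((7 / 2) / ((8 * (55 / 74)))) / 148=7 / 1760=0.00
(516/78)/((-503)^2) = 86/3289117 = 0.00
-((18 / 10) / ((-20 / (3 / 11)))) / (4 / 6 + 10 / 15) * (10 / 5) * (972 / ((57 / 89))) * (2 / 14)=583929 / 73150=7.98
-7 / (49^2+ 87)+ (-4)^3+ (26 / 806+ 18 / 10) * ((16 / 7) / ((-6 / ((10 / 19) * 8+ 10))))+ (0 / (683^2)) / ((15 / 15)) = -758291645 / 10258024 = -73.92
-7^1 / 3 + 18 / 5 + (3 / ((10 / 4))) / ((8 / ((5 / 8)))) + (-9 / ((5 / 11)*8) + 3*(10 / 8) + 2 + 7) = 1117 / 96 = 11.64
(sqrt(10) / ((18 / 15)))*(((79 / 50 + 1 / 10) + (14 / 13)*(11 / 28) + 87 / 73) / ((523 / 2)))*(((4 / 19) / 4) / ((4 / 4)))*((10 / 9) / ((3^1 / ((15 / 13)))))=781705*sqrt(10) / 3310004763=0.00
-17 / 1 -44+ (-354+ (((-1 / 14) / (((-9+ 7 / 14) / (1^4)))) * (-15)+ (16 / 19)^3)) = -338347176 / 816221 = -414.53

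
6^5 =7776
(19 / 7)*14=38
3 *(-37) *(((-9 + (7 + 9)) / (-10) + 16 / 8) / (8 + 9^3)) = -1443 / 7370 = -0.20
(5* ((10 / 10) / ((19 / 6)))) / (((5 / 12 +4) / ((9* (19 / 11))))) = 3240 / 583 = 5.56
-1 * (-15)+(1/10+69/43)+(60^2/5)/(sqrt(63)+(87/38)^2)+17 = 88.34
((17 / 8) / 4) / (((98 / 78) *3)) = 221 / 1568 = 0.14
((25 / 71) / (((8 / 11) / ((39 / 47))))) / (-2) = -10725 / 53392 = -0.20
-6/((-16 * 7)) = 3/56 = 0.05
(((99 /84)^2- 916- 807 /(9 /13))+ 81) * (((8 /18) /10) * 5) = -4702301 /10584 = -444.28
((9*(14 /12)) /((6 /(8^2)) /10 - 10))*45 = -151200 /3197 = -47.29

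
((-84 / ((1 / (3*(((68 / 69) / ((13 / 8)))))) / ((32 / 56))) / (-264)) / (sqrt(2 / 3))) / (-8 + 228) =136*sqrt(6) / 180895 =0.00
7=7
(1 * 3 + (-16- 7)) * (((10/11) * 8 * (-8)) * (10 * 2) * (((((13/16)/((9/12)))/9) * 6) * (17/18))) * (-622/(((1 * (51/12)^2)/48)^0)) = -8797568000/891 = -9873813.69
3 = 3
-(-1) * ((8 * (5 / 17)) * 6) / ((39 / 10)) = 800 / 221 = 3.62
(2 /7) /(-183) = -2 /1281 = -0.00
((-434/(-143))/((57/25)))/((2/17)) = 92225/8151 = 11.31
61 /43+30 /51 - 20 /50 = 5873 /3655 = 1.61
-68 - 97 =-165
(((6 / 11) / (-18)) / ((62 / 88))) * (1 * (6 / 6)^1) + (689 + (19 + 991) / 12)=773.12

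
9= 9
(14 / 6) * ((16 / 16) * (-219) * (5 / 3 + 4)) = -8687 / 3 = -2895.67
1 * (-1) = -1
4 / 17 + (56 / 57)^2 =66308 / 55233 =1.20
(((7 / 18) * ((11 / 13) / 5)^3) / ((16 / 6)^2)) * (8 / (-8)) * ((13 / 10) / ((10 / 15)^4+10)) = -107811 / 3190720000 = -0.00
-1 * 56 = -56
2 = 2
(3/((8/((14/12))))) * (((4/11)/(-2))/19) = -7/1672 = -0.00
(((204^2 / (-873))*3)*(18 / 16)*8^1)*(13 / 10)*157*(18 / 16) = -143333307 / 485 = -295532.59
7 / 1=7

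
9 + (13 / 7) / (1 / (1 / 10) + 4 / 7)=679 / 74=9.18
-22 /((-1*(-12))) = -11 /6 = -1.83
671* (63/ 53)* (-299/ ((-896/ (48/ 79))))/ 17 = 5416983/ 569432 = 9.51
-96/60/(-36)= 2/45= 0.04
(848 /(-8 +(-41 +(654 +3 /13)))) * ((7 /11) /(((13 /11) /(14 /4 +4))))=5.66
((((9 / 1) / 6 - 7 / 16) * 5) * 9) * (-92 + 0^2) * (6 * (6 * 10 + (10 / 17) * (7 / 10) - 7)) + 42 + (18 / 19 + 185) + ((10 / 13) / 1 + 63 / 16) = -5570096391 / 3952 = -1409437.35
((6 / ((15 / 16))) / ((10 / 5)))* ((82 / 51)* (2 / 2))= 5.15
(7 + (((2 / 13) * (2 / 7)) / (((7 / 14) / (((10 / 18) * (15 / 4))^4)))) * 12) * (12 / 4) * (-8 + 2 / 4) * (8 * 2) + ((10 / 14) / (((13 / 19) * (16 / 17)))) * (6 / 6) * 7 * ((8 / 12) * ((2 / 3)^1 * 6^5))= 4684555 / 273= 17159.54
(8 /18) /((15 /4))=16 /135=0.12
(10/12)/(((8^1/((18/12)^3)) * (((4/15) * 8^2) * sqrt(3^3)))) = 75 * sqrt(3)/32768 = 0.00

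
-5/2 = -2.50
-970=-970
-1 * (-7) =7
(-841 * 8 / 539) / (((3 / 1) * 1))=-6728 / 1617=-4.16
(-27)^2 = 729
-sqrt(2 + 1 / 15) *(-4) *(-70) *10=-560 *sqrt(465) / 3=-4025.25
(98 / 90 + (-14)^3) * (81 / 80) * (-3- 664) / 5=740956293 / 2000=370478.15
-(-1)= 1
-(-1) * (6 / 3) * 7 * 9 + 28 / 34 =2156 / 17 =126.82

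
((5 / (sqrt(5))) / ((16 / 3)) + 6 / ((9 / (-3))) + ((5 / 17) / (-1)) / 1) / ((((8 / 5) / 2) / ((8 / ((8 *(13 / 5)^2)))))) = -375 / 884 + 375 *sqrt(5) / 10816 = -0.35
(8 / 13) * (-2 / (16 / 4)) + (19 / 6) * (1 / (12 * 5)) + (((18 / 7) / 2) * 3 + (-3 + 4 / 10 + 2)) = 98353 / 32760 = 3.00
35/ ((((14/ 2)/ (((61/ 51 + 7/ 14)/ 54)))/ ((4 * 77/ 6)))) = 8.06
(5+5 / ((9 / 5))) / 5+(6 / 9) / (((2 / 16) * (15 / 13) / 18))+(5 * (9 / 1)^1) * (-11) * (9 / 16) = -139451 / 720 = -193.68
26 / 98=13 / 49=0.27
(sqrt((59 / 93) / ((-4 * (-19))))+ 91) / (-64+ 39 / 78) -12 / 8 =-745 / 254 -sqrt(104253) / 224409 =-2.93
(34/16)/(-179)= -17/1432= -0.01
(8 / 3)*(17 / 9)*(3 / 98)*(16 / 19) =1088 / 8379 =0.13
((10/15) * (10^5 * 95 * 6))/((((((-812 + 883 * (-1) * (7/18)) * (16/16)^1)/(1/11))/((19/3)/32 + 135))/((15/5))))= -1212701.68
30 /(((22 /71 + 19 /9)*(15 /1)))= 1278 /1547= 0.83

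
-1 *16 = -16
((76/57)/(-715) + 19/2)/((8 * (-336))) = -5821/1647360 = -0.00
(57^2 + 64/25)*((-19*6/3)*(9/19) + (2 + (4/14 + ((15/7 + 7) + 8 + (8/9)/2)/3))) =-21622874/675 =-32033.89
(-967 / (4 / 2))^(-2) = 4 / 935089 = 0.00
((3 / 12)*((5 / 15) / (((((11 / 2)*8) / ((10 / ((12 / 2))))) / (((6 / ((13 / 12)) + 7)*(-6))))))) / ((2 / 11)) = -1.31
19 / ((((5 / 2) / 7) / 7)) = 1862 / 5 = 372.40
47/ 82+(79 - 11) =5623/ 82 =68.57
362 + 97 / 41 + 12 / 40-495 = -53437 / 410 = -130.33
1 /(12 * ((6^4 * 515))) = 1 /8009280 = 0.00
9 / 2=4.50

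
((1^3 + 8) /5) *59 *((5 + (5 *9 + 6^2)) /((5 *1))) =45666 /25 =1826.64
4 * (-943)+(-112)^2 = 8772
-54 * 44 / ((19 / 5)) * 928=-11024640 / 19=-580244.21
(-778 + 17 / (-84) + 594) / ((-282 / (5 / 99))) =77365 / 2345112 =0.03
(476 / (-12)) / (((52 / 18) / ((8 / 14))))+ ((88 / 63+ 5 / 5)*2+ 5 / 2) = -905 / 1638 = -0.55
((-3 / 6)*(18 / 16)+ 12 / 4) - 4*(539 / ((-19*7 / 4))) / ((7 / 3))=9189 / 304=30.23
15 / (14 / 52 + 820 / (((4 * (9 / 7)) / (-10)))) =-3510 / 373037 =-0.01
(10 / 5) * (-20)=-40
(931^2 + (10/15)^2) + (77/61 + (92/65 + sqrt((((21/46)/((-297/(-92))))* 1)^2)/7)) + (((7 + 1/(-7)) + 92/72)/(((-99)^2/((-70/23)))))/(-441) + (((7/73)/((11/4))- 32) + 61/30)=89782419746973336479/103587026629086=866734.21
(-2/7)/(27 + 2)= -2/203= -0.01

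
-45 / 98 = -0.46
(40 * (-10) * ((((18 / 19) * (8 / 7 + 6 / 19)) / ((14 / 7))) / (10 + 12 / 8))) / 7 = -1396800 / 406847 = -3.43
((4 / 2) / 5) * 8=16 / 5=3.20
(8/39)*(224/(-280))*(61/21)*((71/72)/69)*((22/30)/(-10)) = 95282/190724625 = 0.00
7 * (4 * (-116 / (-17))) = 3248 / 17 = 191.06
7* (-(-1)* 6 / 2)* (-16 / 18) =-56 / 3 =-18.67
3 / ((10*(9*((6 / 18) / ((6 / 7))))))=3 / 35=0.09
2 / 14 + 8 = 57 / 7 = 8.14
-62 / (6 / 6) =-62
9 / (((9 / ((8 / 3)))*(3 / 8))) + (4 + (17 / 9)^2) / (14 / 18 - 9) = 4123 / 666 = 6.19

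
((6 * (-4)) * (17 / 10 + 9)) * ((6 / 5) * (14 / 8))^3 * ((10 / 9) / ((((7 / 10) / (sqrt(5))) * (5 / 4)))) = -377496 * sqrt(5) / 125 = -6752.85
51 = 51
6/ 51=2/ 17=0.12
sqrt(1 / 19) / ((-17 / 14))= -14 * sqrt(19) / 323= -0.19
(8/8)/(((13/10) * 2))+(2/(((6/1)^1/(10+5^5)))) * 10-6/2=10447.38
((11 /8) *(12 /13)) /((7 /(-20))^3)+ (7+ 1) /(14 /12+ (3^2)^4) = -5197021968 /175564207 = -29.60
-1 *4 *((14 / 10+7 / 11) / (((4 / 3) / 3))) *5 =-1008 / 11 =-91.64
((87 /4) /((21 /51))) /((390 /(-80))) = -986 /91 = -10.84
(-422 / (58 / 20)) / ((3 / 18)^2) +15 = -151485 / 29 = -5223.62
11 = 11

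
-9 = -9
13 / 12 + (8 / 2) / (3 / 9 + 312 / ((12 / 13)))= 13339 / 12180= 1.10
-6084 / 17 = -357.88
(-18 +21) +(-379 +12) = -364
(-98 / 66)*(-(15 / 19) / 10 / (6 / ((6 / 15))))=49 / 6270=0.01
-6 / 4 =-3 / 2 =-1.50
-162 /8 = -81 /4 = -20.25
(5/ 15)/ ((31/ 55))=55/ 93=0.59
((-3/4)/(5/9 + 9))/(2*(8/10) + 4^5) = -135/1764032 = -0.00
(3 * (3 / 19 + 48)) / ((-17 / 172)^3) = -13967789760 / 93347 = -149632.98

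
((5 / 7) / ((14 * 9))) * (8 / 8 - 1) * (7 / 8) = 0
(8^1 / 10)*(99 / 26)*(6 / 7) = 1188 / 455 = 2.61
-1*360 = -360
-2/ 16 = -1/ 8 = -0.12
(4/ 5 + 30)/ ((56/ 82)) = 451/ 10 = 45.10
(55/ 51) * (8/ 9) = 440/ 459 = 0.96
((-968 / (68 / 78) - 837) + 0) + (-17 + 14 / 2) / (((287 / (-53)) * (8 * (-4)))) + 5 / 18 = -1368008825 / 702576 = -1947.13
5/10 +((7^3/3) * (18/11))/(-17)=-3929/374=-10.51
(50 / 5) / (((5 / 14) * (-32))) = -0.88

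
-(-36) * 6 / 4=54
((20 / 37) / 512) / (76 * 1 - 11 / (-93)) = 465 / 33526144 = 0.00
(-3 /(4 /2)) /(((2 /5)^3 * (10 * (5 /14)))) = -105 /16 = -6.56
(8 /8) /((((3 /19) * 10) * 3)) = 19 /90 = 0.21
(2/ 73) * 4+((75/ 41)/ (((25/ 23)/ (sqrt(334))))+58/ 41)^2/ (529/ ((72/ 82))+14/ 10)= 1440720 * sqrt(334)/ 182719657+306860912/ 182719657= 1.82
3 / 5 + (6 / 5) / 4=9 / 10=0.90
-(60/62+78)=-2448/31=-78.97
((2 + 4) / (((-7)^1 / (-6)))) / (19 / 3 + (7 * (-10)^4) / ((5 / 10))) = 0.00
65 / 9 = 7.22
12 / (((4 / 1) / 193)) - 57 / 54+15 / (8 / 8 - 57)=291149 / 504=577.68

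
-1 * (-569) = 569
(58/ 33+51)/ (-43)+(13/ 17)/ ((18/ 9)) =-40747/ 48246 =-0.84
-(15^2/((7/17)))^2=-14630625/49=-298584.18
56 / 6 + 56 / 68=518 / 51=10.16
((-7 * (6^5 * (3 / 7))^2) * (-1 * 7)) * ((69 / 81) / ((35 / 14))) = 927148032 / 5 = 185429606.40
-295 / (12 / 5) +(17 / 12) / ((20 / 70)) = -117.96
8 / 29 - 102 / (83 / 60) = -176816 / 2407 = -73.46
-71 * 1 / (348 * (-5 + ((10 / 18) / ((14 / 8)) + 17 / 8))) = 2982 / 37381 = 0.08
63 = 63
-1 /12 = -0.08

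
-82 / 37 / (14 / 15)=-615 / 259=-2.37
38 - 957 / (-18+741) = 8839 / 241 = 36.68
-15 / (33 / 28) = -140 / 11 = -12.73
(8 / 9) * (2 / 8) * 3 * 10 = 20 / 3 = 6.67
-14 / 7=-2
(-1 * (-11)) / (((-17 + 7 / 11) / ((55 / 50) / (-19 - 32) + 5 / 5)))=-60379 / 91800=-0.66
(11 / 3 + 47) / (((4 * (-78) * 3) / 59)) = -1121 / 351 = -3.19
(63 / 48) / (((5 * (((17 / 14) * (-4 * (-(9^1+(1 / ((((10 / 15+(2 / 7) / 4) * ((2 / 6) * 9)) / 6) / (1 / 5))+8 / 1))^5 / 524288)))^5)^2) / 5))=0.00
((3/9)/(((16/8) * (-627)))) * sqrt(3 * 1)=-0.00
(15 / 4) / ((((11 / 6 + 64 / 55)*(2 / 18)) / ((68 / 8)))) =378675 / 3956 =95.72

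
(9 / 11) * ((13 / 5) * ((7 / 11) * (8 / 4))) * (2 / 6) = 546 / 605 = 0.90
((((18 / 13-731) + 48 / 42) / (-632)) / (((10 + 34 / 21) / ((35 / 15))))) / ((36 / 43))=6651197 / 24056448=0.28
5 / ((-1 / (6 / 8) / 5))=-75 / 4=-18.75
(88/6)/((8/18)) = 33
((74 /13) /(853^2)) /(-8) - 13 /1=-491863721 /37835668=-13.00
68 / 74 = 34 / 37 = 0.92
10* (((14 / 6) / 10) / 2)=7 / 6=1.17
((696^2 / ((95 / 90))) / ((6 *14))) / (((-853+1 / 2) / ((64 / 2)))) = -46503936 / 226765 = -205.08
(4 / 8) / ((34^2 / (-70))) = -35 / 1156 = -0.03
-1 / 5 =-0.20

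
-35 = -35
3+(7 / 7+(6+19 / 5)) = 69 / 5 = 13.80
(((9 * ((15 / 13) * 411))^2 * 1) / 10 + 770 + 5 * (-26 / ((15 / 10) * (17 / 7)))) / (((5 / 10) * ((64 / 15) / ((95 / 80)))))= 2984351602525 / 2941952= 1014412.06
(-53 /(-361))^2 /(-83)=-2809 /10816643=-0.00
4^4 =256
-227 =-227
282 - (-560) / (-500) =7022 / 25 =280.88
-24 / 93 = -8 / 31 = -0.26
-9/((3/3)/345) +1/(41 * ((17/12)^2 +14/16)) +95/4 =-209709299/68060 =-3081.24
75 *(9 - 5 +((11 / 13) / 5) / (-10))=298.73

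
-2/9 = -0.22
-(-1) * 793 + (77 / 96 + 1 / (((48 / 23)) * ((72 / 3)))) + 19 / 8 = 917219 / 1152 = 796.20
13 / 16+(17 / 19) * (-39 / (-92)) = 8333 / 6992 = 1.19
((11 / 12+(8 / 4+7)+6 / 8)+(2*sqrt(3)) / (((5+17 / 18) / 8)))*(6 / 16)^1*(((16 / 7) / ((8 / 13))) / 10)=2.14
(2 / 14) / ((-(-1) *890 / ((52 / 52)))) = 1 / 6230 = 0.00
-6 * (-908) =5448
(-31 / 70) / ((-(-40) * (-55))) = 31 / 154000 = 0.00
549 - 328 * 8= -2075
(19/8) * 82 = 779/4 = 194.75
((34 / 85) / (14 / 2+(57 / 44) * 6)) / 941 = 44 / 1529125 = 0.00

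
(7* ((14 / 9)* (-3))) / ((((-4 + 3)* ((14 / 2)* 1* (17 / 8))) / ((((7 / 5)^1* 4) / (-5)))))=-2.46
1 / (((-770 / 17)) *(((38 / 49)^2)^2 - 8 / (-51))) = -714011781 / 16770637840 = -0.04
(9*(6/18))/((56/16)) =0.86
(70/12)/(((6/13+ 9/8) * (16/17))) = 1547/396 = 3.91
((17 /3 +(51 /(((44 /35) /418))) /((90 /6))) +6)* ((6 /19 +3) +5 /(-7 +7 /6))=106711 /38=2808.18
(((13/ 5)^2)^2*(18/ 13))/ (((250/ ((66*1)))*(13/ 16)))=1606176/ 78125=20.56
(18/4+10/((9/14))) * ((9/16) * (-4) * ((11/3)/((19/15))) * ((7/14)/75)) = -209/240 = -0.87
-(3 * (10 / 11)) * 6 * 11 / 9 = -20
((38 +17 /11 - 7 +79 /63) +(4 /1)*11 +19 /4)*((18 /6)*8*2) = 915308 /231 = 3962.37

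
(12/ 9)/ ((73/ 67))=268/ 219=1.22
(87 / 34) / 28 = 87 / 952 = 0.09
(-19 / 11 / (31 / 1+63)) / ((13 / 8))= -76 / 6721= -0.01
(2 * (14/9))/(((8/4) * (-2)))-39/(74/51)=-27.66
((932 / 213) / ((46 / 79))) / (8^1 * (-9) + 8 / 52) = -0.10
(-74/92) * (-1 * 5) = 185/46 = 4.02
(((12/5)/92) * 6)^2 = 324/13225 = 0.02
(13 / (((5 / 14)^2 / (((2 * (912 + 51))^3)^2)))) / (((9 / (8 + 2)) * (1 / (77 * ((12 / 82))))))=13352622844326969438563328 / 205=65134745582082777749089.41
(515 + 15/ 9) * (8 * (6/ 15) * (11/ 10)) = 5456/ 3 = 1818.67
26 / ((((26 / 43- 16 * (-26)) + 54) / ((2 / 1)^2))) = 1118 / 5059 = 0.22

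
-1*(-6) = 6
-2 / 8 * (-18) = 9 / 2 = 4.50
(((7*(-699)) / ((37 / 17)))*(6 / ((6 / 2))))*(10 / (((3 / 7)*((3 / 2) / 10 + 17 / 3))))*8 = -1863254400 / 12913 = -144292.91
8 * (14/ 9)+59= 643/ 9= 71.44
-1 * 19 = -19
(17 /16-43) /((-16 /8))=671 /32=20.97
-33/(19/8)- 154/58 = -16.55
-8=-8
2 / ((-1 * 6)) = -1 / 3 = -0.33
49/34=1.44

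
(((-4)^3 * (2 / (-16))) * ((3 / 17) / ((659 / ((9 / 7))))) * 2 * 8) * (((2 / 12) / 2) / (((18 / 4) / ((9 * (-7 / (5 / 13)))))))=-7488 / 56015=-0.13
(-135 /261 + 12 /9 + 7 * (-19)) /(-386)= 5750 /16791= 0.34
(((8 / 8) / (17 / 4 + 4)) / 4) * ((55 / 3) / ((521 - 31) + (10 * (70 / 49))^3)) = 343 / 2102526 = 0.00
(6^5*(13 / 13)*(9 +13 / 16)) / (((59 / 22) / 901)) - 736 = 1512414820 / 59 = 25634149.49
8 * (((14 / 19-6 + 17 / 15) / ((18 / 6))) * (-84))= 263648 / 285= 925.08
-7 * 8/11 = -56/11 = -5.09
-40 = -40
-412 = -412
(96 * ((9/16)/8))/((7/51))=49.18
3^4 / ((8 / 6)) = 243 / 4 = 60.75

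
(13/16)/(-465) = -13/7440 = -0.00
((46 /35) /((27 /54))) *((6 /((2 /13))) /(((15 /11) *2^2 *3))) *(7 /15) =3289 /1125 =2.92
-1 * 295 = -295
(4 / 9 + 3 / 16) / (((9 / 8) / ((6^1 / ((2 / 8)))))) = 364 / 27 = 13.48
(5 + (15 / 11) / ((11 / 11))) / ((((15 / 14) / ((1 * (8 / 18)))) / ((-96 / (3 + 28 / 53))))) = -1329664 / 18513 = -71.82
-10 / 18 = -5 / 9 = -0.56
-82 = -82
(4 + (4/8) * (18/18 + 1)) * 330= 1650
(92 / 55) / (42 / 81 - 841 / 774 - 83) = -213624 / 10672475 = -0.02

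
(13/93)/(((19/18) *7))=78/4123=0.02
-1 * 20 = -20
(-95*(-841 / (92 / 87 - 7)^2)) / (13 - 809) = -604725255 / 212762044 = -2.84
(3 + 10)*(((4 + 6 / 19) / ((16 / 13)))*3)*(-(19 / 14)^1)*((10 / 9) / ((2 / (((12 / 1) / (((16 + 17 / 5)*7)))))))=-173225 / 19012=-9.11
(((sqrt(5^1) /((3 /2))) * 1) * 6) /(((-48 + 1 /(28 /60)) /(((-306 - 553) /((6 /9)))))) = 12026 * sqrt(5) /107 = 251.32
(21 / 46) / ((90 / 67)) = 469 / 1380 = 0.34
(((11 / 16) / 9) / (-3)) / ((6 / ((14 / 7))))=-0.01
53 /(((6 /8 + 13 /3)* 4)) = 159 /61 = 2.61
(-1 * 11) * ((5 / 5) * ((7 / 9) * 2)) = -154 / 9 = -17.11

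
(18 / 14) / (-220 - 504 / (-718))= -3231 / 551096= -0.01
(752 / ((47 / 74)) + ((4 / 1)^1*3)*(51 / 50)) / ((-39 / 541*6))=-8089573 / 2925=-2765.67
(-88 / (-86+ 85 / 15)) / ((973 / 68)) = 17952 / 234493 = 0.08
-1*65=-65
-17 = -17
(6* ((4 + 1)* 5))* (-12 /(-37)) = 1800 /37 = 48.65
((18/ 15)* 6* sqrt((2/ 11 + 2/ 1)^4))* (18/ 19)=373248/ 11495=32.47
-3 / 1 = -3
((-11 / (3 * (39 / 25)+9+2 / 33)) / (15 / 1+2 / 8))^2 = 82355625 / 29885419876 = 0.00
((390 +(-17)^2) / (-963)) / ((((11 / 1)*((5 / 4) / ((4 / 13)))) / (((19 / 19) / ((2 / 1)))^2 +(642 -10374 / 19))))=-19012 / 12519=-1.52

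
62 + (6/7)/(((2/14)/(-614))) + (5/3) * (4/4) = -10861/3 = -3620.33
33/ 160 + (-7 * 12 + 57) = -4287/ 160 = -26.79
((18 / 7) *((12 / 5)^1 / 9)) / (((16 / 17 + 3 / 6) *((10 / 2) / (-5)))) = -816 / 1715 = -0.48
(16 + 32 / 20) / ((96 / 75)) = 55 / 4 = 13.75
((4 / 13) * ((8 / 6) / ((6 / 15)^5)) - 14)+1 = 2111 / 78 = 27.06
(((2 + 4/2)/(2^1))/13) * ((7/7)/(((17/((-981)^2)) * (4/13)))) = 962361/34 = 28304.74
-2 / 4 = -1 / 2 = -0.50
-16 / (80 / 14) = -14 / 5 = -2.80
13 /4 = 3.25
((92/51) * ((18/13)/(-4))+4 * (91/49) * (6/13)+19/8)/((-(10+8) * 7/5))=-320485/1559376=-0.21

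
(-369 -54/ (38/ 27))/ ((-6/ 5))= 6450/ 19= 339.47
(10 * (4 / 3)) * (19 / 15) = 152 / 9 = 16.89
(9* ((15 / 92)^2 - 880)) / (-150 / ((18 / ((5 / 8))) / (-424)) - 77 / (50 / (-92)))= -5027464125 / 1491788464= -3.37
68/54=34/27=1.26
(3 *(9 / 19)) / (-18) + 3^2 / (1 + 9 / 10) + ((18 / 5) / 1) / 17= 15729 / 3230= 4.87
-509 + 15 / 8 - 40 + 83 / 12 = -12965 / 24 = -540.21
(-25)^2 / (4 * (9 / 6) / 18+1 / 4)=7500 / 7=1071.43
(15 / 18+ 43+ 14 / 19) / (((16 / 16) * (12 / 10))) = 25405 / 684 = 37.14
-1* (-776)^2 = -602176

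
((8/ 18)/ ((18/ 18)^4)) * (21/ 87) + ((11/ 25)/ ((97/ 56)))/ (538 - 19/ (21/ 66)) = 6345962/ 58862025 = 0.11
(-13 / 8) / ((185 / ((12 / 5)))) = -39 / 1850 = -0.02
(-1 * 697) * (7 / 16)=-304.94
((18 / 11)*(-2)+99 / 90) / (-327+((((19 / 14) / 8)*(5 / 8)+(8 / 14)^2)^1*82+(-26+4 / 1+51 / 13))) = 4871776 / 694213685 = 0.01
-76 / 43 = -1.77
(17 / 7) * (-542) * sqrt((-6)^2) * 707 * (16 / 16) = -5583684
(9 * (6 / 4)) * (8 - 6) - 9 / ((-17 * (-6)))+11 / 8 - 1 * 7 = 2895 / 136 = 21.29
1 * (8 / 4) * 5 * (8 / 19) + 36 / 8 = 331 / 38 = 8.71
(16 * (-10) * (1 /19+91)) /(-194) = 138400 /1843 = 75.09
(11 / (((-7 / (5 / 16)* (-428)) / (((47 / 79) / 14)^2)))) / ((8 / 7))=121495 / 67013761024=0.00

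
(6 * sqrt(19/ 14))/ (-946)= -3 * sqrt(266)/ 6622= -0.01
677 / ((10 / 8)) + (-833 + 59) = -1162 / 5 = -232.40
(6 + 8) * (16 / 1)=224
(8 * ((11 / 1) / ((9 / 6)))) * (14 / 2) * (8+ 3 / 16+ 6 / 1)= 17479 / 3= 5826.33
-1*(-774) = 774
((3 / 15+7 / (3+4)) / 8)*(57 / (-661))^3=-555579 / 5776095620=-0.00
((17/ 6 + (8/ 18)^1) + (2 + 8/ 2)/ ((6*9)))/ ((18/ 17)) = 1037/ 324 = 3.20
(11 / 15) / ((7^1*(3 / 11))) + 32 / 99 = 817 / 1155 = 0.71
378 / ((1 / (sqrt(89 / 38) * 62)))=11718 * sqrt(3382) / 19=35866.31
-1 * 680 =-680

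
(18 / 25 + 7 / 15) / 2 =89 / 150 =0.59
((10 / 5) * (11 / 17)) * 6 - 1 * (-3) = 183 / 17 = 10.76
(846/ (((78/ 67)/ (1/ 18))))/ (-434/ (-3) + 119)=3149/ 20566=0.15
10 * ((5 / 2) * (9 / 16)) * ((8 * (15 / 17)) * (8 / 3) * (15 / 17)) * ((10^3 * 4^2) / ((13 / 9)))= 9720000000 / 3757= 2587170.61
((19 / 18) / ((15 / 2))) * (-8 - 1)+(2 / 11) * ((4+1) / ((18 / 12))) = -109 / 165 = -0.66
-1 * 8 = -8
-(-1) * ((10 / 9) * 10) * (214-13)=6700 / 3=2233.33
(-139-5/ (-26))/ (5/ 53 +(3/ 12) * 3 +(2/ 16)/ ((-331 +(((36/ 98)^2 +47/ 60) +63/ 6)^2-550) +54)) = -5530664891653374294/ 33634786541723497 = -164.43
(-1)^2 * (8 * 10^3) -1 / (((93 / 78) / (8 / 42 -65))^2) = 2138239004 / 423801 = 5045.38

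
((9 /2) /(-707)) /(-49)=9 /69286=0.00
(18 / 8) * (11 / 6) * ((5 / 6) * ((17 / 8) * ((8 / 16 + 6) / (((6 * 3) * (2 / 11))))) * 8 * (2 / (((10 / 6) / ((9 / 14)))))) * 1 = 89.53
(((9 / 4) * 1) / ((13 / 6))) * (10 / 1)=135 / 13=10.38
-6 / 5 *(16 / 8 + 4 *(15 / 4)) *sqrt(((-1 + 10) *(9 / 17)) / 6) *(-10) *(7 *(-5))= -630 *sqrt(102)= -6362.69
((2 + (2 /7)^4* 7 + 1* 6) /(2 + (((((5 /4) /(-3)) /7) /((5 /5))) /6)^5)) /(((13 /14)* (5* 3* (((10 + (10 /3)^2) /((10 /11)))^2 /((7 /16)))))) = 8655008467746816 /36933341559200262319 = 0.00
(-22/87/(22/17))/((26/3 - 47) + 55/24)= 136/25085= 0.01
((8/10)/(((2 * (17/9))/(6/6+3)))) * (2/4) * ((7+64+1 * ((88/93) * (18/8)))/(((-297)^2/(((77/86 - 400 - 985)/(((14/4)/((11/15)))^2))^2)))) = 62185858126373168/47968898489071875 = 1.30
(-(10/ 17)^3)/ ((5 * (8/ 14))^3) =-343/ 39304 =-0.01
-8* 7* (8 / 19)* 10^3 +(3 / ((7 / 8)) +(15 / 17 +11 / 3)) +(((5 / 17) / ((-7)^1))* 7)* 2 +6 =-159845180 / 6783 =-23565.56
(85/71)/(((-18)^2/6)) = 85/3834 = 0.02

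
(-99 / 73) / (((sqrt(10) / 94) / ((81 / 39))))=-125631 * sqrt(10) / 4745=-83.73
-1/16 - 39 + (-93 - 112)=-244.06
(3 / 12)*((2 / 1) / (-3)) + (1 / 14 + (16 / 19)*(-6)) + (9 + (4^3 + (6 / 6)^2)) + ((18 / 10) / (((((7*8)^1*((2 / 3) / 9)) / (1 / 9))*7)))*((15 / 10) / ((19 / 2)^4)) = 13190131603 / 191571870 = 68.85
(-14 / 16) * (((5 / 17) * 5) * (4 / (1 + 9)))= -35 / 68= -0.51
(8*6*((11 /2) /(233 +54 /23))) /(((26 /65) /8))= 121440 /5413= 22.43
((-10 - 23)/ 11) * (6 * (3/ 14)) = -27/ 7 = -3.86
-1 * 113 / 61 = -113 / 61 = -1.85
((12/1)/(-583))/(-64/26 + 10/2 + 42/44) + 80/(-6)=-13.34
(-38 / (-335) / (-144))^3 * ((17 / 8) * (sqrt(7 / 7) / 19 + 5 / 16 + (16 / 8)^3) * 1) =-15606391 / 1796147011584000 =-0.00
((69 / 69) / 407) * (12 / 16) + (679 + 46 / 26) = 14407839 / 21164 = 680.77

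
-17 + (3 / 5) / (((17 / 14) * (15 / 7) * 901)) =-6509627 / 382925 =-17.00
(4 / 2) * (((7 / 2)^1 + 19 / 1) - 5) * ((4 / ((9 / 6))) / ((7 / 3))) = 40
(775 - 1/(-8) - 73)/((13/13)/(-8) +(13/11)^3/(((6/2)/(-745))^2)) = 67286043/9755107421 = 0.01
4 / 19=0.21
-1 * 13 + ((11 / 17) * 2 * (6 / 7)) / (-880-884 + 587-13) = -920531 / 70805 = -13.00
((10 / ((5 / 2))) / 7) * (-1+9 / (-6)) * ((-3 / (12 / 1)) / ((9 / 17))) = 85 / 126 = 0.67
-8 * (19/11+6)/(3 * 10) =-68/33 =-2.06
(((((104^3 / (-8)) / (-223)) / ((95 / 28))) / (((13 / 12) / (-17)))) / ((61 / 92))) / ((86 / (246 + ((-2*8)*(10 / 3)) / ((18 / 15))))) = -1718417698816 / 166704765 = -10308.15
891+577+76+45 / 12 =6191 / 4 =1547.75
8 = 8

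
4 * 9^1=36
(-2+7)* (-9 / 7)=-45 / 7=-6.43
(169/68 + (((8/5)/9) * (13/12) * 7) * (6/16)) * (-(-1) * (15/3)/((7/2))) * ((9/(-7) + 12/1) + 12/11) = 42016/833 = 50.44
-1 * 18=-18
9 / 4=2.25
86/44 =43/22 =1.95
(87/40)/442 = 87/17680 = 0.00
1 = 1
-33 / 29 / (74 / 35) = -1155 / 2146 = -0.54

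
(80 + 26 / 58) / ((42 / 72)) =137.91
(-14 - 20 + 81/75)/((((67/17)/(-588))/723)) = 5947909884/1675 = 3550990.98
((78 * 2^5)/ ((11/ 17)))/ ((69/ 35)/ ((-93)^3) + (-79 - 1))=-398188889280/ 8258065453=-48.22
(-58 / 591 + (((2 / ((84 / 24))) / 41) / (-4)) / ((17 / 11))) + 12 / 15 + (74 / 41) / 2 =23097406 / 14417445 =1.60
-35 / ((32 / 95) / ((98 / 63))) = -161.63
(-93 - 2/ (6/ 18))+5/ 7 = -688/ 7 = -98.29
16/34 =8/17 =0.47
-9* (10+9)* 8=-1368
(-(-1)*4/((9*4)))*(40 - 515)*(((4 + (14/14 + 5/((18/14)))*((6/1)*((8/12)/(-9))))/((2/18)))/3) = -70300/243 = -289.30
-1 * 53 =-53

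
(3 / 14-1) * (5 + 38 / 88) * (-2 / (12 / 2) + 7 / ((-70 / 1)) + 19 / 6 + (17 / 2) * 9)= -568103 / 1680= -338.16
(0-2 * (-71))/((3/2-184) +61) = -284/243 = -1.17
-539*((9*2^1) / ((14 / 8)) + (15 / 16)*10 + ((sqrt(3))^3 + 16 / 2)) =-119273 / 8- 1617*sqrt(3) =-17709.85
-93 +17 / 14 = -1285 / 14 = -91.79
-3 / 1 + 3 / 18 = -17 / 6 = -2.83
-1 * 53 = -53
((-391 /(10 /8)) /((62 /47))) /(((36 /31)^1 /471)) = -2885189 /30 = -96172.97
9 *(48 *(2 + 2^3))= 4320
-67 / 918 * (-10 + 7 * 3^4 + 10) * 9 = -12663 / 34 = -372.44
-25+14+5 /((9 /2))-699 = -6380 /9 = -708.89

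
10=10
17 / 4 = 4.25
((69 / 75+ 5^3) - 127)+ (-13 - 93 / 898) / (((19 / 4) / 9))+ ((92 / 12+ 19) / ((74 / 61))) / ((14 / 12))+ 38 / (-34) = -8.18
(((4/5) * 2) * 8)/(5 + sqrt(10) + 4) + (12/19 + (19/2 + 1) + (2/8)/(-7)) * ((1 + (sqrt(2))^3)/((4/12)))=128.49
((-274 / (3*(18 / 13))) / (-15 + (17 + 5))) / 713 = -1781 / 134757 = -0.01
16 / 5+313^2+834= 494031 / 5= 98806.20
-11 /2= -5.50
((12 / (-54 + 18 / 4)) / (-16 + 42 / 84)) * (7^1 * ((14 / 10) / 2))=392 / 5115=0.08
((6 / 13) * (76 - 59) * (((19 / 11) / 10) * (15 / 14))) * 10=14535 / 1001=14.52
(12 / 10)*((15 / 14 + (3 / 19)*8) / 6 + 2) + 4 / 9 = 39637 / 11970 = 3.31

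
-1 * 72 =-72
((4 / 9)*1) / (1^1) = 4 / 9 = 0.44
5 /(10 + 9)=0.26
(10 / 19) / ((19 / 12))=120 / 361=0.33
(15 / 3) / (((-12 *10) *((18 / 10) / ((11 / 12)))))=-55 / 2592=-0.02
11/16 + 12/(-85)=743/1360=0.55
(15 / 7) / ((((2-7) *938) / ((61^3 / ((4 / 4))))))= -680943 / 6566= -103.71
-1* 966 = -966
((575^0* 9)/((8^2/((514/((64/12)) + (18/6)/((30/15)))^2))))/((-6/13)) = -23910471/8192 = -2918.76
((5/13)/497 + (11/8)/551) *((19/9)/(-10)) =-31037/44968560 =-0.00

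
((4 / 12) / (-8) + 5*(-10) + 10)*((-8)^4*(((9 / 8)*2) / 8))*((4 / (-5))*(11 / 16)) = 25370.40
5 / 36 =0.14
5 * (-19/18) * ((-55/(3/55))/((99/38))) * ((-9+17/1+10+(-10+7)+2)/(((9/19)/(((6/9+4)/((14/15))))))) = 801645625/2187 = 366550.35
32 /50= 16 /25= 0.64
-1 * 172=-172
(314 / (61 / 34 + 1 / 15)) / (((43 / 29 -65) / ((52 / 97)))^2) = 2334414160 / 194206756179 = 0.01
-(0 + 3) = -3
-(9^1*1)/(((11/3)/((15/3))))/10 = -27/22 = -1.23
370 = 370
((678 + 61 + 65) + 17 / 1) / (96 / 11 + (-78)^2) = 9031 / 67020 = 0.13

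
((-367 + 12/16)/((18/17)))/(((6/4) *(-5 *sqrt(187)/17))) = 4981 *sqrt(187)/1188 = 57.34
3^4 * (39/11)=287.18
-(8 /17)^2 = -64 /289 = -0.22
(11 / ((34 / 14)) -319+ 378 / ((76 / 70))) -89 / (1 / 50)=-1426469 / 323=-4416.31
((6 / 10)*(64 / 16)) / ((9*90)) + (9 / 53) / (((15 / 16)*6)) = 0.03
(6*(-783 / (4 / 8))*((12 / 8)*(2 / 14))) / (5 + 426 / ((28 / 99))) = -1.33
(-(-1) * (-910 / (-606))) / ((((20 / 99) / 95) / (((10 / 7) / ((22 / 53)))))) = 981825 / 404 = 2430.26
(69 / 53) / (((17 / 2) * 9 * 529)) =0.00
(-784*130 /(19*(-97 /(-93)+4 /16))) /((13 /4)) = -11665920 /9139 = -1276.50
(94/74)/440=47/16280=0.00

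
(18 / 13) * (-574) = -10332 / 13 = -794.77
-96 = -96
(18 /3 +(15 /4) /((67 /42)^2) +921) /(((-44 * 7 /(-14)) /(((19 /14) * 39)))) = 1544213619 /691306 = 2233.76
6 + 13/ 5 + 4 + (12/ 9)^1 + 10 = 359/ 15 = 23.93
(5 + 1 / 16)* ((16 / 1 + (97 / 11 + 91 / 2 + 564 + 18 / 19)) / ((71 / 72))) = 193579389 / 59356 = 3261.33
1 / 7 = 0.14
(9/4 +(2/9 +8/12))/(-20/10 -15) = -113/612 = -0.18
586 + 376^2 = 141962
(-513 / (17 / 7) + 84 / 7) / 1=-3387 / 17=-199.24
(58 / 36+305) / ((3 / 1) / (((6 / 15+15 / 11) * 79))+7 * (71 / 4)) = 2.47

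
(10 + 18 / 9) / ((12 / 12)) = 12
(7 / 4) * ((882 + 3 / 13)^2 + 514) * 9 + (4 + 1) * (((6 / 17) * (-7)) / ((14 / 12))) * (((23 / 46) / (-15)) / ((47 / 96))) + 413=6625822377287 / 540124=12267224.52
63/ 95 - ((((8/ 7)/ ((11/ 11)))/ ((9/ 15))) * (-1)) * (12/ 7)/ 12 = 13061/ 13965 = 0.94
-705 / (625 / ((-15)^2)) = -1269 / 5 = -253.80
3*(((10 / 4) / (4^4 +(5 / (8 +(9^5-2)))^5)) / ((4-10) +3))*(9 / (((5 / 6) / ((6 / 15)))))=-12411581042026892522754 / 294200439514711526465285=-0.04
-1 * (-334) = 334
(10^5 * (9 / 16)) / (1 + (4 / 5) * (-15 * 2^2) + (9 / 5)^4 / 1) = -17578125 / 11407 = -1540.99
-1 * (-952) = 952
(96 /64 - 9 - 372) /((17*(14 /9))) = -6831 /476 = -14.35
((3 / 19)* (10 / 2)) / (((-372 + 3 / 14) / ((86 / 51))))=-1204 / 336243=-0.00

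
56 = 56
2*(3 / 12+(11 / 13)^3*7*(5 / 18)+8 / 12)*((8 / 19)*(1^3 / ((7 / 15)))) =3313420 / 876603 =3.78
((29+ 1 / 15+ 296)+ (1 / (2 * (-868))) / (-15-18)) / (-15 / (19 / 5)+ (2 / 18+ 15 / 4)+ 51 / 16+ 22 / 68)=180451251738 / 1901161955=94.92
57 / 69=19 / 23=0.83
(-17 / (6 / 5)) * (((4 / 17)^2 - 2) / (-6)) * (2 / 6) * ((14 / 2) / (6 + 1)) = -1405 / 918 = -1.53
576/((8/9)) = 648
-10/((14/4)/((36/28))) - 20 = -1160/49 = -23.67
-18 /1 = -18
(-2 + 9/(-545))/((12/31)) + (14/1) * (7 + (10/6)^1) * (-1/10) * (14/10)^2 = -1579991/54500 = -28.99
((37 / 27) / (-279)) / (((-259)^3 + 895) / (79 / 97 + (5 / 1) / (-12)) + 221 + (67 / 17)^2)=4950859 / 44024391108736830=0.00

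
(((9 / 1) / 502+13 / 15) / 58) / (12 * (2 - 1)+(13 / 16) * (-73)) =-26644 / 82653045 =-0.00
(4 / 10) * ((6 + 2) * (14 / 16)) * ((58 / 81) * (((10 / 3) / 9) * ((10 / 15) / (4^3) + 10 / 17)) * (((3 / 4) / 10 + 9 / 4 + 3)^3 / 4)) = 70984846541 / 4230144000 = 16.78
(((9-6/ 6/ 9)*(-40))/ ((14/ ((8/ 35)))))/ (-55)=0.11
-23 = -23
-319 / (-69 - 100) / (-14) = -319 / 2366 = -0.13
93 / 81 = 31 / 27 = 1.15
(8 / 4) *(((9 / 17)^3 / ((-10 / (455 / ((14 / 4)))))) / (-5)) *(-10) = -7.72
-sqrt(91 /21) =-sqrt(39) /3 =-2.08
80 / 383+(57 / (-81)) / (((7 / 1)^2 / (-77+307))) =-1567870 / 506709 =-3.09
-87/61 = -1.43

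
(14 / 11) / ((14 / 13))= 13 / 11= 1.18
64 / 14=4.57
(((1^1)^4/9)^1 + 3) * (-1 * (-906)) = 2818.67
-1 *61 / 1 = -61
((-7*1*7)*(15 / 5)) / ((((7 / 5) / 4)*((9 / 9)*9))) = -140 / 3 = -46.67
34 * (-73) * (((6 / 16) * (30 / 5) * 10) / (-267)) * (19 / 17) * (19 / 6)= 131765 / 178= 740.25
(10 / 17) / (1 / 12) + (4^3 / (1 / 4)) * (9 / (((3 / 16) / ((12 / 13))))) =2508312 / 221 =11349.83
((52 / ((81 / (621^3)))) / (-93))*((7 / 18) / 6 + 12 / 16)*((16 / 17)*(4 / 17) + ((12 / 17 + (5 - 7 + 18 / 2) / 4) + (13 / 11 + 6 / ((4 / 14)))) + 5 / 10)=-306029567142 / 8959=-34158898.00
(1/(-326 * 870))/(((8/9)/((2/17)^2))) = -3/54644120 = -0.00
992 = 992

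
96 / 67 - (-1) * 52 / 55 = 8764 / 3685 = 2.38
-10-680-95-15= -800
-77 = -77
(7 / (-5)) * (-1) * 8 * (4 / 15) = 224 / 75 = 2.99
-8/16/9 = -1/18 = -0.06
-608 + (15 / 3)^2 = -583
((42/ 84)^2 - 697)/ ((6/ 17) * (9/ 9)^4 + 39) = -15793/ 892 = -17.71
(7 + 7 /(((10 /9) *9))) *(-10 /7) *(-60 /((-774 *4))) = -55 /258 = -0.21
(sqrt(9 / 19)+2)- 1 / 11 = 3 * sqrt(19) / 19+21 / 11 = 2.60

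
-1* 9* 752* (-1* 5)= 33840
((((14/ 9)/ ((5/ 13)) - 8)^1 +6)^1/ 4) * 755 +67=4076/ 9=452.89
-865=-865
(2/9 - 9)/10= -0.88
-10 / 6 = -5 / 3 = -1.67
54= 54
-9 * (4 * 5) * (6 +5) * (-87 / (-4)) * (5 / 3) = -71775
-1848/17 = -108.71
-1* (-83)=83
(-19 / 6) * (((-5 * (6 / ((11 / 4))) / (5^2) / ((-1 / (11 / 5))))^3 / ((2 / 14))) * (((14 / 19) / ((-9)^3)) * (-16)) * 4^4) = -102760448 / 1265625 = -81.19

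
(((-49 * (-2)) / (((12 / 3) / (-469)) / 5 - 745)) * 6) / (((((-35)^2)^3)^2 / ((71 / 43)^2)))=-1350988 / 2121622822151398876953125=-0.00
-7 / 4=-1.75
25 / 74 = 0.34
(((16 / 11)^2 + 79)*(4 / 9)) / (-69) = -39260 / 75141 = -0.52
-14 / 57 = -0.25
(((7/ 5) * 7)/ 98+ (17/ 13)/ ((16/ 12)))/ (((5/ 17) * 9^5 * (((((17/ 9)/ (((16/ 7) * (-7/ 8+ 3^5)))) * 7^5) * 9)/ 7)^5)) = 4715210202255840872/ 165348112525281287073733003597575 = 0.00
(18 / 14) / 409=9 / 2863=0.00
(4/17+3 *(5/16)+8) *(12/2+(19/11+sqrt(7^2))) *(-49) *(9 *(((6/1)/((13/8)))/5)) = -106948674/2431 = -43993.70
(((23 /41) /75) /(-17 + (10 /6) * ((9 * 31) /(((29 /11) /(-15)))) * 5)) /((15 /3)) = -667 /5905814250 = -0.00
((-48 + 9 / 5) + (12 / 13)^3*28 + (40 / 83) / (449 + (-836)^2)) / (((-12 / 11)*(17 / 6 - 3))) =-33915564371359 / 255052520190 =-132.97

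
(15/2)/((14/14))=15/2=7.50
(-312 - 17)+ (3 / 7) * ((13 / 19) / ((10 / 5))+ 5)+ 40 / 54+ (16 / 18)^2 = -1000903 / 3078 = -325.18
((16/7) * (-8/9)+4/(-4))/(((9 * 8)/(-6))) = 191/756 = 0.25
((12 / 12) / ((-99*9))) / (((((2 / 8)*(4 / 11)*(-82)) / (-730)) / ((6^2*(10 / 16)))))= -1825 / 738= -2.47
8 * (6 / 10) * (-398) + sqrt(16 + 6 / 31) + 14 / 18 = -85933 / 45 + sqrt(15562) / 31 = -1905.60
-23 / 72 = -0.32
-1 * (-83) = 83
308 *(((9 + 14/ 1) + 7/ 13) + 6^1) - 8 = 118168/ 13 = 9089.85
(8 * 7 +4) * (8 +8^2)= 4320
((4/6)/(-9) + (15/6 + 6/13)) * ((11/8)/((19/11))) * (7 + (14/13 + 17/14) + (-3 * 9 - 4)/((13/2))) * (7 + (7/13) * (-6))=1412983187/36065952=39.18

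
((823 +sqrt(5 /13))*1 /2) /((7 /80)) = 40*sqrt(65) /91 +32920 /7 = 4706.40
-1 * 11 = -11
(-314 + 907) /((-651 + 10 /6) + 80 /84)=-12453 /13616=-0.91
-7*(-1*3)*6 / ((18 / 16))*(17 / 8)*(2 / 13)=476 / 13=36.62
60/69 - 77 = -1751/23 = -76.13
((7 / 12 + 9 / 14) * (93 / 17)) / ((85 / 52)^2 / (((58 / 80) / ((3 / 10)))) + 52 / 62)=485115683 / 140613851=3.45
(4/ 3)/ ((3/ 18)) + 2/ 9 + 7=137/ 9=15.22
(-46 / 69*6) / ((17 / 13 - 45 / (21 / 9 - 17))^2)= -1308736 / 6265009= -0.21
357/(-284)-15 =-4617/284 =-16.26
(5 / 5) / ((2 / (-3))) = -3 / 2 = -1.50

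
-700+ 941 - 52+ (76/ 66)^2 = 207265/ 1089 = 190.33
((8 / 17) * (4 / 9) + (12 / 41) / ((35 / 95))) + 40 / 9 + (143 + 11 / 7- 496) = -2170336 / 6273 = -345.98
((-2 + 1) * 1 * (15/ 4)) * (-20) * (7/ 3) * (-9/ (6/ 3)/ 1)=-1575/ 2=-787.50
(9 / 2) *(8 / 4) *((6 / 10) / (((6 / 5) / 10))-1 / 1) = 36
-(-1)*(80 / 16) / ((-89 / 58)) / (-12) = 145 / 534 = 0.27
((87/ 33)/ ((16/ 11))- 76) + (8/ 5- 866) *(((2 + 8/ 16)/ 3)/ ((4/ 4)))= -38137/ 48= -794.52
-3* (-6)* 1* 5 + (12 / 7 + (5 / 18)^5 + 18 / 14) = 175732949 / 1889568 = 93.00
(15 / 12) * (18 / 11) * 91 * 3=12285 / 22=558.41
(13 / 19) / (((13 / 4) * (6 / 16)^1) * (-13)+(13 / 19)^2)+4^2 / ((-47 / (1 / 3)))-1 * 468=-468.16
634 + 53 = 687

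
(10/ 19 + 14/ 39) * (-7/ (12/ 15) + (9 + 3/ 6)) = 164/ 247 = 0.66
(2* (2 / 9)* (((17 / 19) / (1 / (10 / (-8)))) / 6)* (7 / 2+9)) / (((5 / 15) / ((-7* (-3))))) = -14875 / 228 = -65.24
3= 3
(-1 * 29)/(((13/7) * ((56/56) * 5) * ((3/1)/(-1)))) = 203/195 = 1.04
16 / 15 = 1.07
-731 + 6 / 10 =-3652 / 5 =-730.40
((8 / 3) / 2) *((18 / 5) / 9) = 8 / 15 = 0.53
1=1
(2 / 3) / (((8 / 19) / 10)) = 95 / 6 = 15.83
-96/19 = -5.05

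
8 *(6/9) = 16/3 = 5.33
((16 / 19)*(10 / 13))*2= 320 / 247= 1.30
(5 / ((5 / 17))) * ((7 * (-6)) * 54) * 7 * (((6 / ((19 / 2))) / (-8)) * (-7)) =-2833866 / 19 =-149150.84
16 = 16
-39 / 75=-13 / 25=-0.52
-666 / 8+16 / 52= -4313 / 52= -82.94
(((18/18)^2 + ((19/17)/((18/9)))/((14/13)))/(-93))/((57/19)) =-241/44268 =-0.01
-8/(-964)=2/241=0.01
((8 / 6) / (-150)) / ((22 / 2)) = -2 / 2475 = -0.00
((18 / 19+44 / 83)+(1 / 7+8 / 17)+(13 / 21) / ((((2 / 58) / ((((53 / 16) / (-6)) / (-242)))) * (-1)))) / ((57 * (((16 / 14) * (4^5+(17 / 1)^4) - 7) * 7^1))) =26812412507 / 504205774604997696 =0.00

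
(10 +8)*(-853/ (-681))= 5118/ 227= 22.55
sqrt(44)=2 * sqrt(11)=6.63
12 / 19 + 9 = 9.63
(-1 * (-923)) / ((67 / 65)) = 59995 / 67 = 895.45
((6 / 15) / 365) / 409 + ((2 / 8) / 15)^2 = 6029 / 21497040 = 0.00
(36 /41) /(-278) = -18 /5699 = -0.00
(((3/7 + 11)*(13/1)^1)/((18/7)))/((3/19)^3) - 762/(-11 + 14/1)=3504958/243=14423.70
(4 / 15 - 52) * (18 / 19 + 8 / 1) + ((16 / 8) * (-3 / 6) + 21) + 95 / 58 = -441.24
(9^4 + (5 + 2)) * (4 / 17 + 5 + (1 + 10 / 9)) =7382432 / 153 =48251.19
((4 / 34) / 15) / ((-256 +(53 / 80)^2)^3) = -0.00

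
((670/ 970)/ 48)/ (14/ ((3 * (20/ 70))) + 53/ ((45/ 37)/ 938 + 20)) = 46509055/ 61354190128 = 0.00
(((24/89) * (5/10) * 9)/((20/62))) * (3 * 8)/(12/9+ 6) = 60264/4895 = 12.31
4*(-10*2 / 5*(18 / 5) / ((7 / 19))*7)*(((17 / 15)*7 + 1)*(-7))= 1710912 / 25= 68436.48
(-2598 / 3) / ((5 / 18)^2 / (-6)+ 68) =-1683504 / 132167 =-12.74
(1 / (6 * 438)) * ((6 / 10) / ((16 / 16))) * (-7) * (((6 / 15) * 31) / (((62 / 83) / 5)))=-581 / 4380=-0.13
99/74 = 1.34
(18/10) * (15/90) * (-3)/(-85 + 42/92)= 0.01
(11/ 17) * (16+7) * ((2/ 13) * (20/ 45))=2024/ 1989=1.02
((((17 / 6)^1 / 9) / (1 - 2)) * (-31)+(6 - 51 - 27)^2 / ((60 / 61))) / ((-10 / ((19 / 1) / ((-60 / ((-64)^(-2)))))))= 27087217 / 663552000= 0.04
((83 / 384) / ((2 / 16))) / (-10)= -83 / 480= -0.17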